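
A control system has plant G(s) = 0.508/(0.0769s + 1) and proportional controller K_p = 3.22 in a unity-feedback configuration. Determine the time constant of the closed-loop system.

τ = 0.0292 s

Closed loop: T(s) = K_p·G/(1+K_p·G) = 1.636/(0.0769s + 1 + 1.636), with pole at s = −(1 + 1.636)/0.0769 = −34.28.
Closed-loop time constant τ = 1/34.28 = 0.0292 s.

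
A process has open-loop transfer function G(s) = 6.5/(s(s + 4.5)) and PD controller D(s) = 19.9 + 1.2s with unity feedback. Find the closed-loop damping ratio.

ζ = 0.541

Forward path: (19.9 + 1.2s)·6.5/(s(s+4.5)). The closed-loop characteristic equation is s² + (4.5 + 6.5·1.2)s + 6.5·19.9 = 0.
That is s² + 12.3s + 129.3 = 0, so ω_n = 11.37 rad/s and ζ = 12.3/(2·11.37) = 0.5407.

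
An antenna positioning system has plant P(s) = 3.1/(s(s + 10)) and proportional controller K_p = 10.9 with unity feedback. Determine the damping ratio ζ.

The closed-loop denominator is s(s+10) + 10.9·3.1 = s² + 10s + 33.79.
So ω_n² = 33.79 ⇒ ω_n = 5.813 rad/s, and ζ = 10/(2ω_n) = 0.86.

ζ = 0.86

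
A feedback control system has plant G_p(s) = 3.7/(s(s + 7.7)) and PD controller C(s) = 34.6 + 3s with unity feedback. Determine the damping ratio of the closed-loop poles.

ζ = 0.831

Forward path: (34.6 + 3s)·3.7/(s(s+7.7)). The closed-loop characteristic equation is s² + (7.7 + 3.7·3)s + 3.7·34.6 = 0.
That is s² + 18.8s + 128 = 0, so ω_n = 11.31 rad/s and ζ = 18.8/(2·11.31) = 0.8308.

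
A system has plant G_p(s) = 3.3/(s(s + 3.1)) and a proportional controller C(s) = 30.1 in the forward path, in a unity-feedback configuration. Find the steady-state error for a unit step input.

0

The open loop C(s)G_p(s) has a pole at the origin (type 1), so the static position error constant is infinite and e_ss = 1/(1+∞) = 0.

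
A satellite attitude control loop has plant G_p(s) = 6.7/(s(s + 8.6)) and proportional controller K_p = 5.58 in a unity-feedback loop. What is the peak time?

Closed-loop characteristic equation: s² + 8.6s + 37.39 = 0, so ω_n = 6.114 rad/s and ζ = 8.6/(2·6.114) = 0.7033.
Damped frequency ω_d = ω_n√(1−ζ²) = 4.347 rad/s, so peak time T_p = π/ω_d = 0.723 s.

T_p = 0.723 s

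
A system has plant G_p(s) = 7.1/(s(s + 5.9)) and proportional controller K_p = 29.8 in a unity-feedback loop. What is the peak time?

T_p = 0.221 s

The closed-loop denominator s² + 5.9s + 211.6 gives ω_n = √211.6 = 14.55 and ζ = 5.9/(2ω_n) = 0.2028.
Damped frequency ω_d = ω_n√(1−ζ²) = 14.24 rad/s, so peak time T_p = π/ω_d = 0.221 s.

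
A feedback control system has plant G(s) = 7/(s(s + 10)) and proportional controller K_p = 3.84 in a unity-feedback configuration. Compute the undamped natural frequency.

ω_n = 5.18 rad/s

The closed-loop denominator is s(s+10) + 3.84·7 = s² + 10s + 26.88.
So ω_n² = 26.88 ⇒ ω_n = 5.185 rad/s, and ζ = 10/(2ω_n) = 0.964.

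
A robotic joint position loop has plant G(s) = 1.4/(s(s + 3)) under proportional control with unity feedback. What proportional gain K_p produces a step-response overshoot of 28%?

K_p = 11.4

From %OS = 100·exp(−πζ/√(1−ζ²)) = 28%, ζ = −ln(0.28)/√(π²+ln²(0.28)) = 0.3755.
Characteristic equation s² + 3s + 1.4K_p = 0 gives ζ = 3/(2√(1.4K_p)).
Setting ζ = 0.3755: √(1.4K_p) = 3/(2·0.3755) = 3.994, so K_p = 15.95/1.4 = 11.4.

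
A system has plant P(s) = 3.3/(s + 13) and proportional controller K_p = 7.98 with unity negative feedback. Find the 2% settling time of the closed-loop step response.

T_s ≈ 0.102 s

Closed-loop transfer function: T(s) = K_p·P(s)/(1 + K_p·P(s)) = 26.33/(s + 13 + 26.33) = 26.33/(s + 39.33).
Time constant τ = 1/39.33 = 0.02542 s, so the 2% settling time is about 4τ = 0.102 s.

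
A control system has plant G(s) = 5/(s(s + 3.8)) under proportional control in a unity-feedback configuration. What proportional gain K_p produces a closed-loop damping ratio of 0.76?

K_p = 1.25

Closed-loop characteristic equation: s² + 3.8s + K_p·5 = 0.
So ω_n = √(5K_p) and 2ζω_n = 3.8, giving ζ = 3.8/(2√(5K_p)).
Setting ζ = 0.76: √(5K_p) = 3.8/(2·0.76) = 2.5, so K_p = 6.25/5 = 1.25.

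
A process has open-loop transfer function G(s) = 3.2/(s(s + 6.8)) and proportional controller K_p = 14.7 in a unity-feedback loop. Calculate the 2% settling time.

From 1 + K_pG(s) = 0: s² + 6.8s + 47.04 = 0 ⇒ ω_n = 6.859, ζ = 0.4957.
2% settling time T_s ≈ 4/(ζω_n) = 4/3.4 = 1.18 s.

T_s ≈ 1.18 s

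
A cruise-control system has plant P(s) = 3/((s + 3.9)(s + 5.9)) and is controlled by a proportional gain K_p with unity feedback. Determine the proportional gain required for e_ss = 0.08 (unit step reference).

For a type-0 loop with proportional control, e_ss = 1/(1 + K_p·P(0)).
P(0) = 0.1304. Require 1/(1 + K_p·0.1304) = 0.08, so 1 + 0.1304·K_p = 12.5.
K_p = (12.5 − 1)/0.1304 = 88.2.

K_p = 88.2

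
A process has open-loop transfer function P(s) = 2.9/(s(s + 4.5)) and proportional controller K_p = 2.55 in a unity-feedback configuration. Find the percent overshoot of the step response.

0.977%

The closed-loop denominator s² + 4.5s + 7.395 gives ω_n = √7.395 = 2.719 and ζ = 4.5/(2ω_n) = 0.8274.
%OS = 100·exp(−πζ/√(1−ζ²)) = 100·exp(−π·0.8274/√0.3154) = 0.977%.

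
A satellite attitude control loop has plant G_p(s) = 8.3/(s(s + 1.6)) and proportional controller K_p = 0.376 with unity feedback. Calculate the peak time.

The closed-loop denominator s² + 1.6s + 3.121 gives ω_n = √3.121 = 1.767 and ζ = 1.6/(2ω_n) = 0.4529.
Damped frequency ω_d = ω_n√(1−ζ²) = 1.575 rad/s, so peak time T_p = π/ω_d = 1.99 s.

T_p = 1.99 s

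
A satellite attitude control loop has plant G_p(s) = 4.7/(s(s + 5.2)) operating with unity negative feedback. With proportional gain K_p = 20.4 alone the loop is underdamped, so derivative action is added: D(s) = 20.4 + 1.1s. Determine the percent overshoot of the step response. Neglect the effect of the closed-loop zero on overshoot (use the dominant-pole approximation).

14.1%

Forward path: (20.4 + 1.1s)·4.7/(s(s+5.2)). The closed-loop characteristic equation is s² + (5.2 + 4.7·1.1)s + 4.7·20.4 = 0.
That is s² + 10.37s + 95.88 = 0, so ω_n = 9.792 rad/s and ζ = 10.37/(2·9.792) = 0.5295.
%OS = 100·exp(−πζ/√(1−ζ²)) = 14.1%.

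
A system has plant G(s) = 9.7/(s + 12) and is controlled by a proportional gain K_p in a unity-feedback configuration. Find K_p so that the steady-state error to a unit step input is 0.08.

For a type-0 loop with proportional control, e_ss = 1/(1 + K_p·G(0)).
G(0) = 0.8083. Require 1/(1 + K_p·0.8083) = 0.08, so 1 + 0.8083·K_p = 12.5.
K_p = (12.5 − 1)/0.8083 = 14.2.

K_p = 14.2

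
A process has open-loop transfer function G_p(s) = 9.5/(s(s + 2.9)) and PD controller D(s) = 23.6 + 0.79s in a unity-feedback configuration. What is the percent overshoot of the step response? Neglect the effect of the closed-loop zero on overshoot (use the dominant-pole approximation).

31.2%

Forward path: (23.6 + 0.79s)·9.5/(s(s+2.9)). The closed-loop characteristic equation is s² + (2.9 + 9.5·0.79)s + 9.5·23.6 = 0.
That is s² + 10.41s + 224.2 = 0, so ω_n = 14.97 rad/s and ζ = 10.41/(2·14.97) = 0.3475.
%OS = 100·exp(−πζ/√(1−ζ²)) = 31.2%.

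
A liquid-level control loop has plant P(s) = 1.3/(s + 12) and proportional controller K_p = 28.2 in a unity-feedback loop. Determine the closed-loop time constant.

Closed-loop transfer function: T(s) = K_p·P(s)/(1 + K_p·P(s)) = 36.66/(s + 12 + 36.66) = 36.66/(s + 48.66).
Time constant τ = 1/48.66 = 0.0206 s.

τ = 0.0206 s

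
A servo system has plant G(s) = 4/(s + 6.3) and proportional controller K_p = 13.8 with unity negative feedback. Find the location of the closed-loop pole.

s = -61.5

Closed-loop transfer function: T(s) = K_p·G(s)/(1 + K_p·G(s)) = 55.2/(s + 6.3 + 55.2) = 55.2/(s + 61.5).
The closed-loop pole is at s = −61.5.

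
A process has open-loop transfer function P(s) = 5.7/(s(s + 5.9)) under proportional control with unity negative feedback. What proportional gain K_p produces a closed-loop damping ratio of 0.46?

Closed-loop characteristic equation: s² + 5.9s + K_p·5.7 = 0.
So ω_n = √(5.7K_p) and 2ζω_n = 5.9, giving ζ = 5.9/(2√(5.7K_p)).
Setting ζ = 0.46: √(5.7K_p) = 5.9/(2·0.46) = 6.413, so K_p = 41.13/5.7 = 7.22.

K_p = 7.22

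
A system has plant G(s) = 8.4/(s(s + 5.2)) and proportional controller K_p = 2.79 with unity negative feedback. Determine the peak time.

T_p = 0.769 s

From 1 + K_pG(s) = 0: s² + 5.2s + 23.44 = 0 ⇒ ω_n = 4.841, ζ = 0.5371.
Damped frequency ω_d = ω_n√(1−ζ²) = 4.084 rad/s, so peak time T_p = π/ω_d = 0.769 s.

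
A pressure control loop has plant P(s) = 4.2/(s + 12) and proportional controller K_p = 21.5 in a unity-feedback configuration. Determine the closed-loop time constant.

Closed-loop transfer function: T(s) = K_p·P(s)/(1 + K_p·P(s)) = 90.3/(s + 12 + 90.3) = 90.3/(s + 102.3).
Time constant τ = 1/102.3 = 0.00978 s.

τ = 0.00978 s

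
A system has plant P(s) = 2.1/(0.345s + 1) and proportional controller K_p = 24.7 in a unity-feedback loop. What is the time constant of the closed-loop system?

τ = 0.00653 s

Closed loop: T(s) = K_p·P/(1+K_p·P) = 51.87/(0.345s + 1 + 51.87), with pole at s = −(1 + 51.87)/0.345 = −153.2.
Closed-loop time constant τ = 1/153.2 = 0.00653 s.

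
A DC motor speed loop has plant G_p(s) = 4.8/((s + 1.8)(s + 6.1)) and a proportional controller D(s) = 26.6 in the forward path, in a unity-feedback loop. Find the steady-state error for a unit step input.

0.0792

The loop is type 0. Static position error constant K_pos = D(0)·G_p(0) = 26.6·0.4372 = 11.63.
Steady-state error to a unit step: e_ss = 1/(1+K_pos) = 1/12.63 = 0.0792.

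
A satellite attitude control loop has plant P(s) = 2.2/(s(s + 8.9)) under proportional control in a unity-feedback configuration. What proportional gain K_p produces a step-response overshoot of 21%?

K_p = 45.5

From %OS = 100·exp(−πζ/√(1−ζ²)) = 21%, ζ = −ln(0.21)/√(π²+ln²(0.21)) = 0.4449.
Characteristic equation s² + 8.9s + 2.2K_p = 0 gives ζ = 8.9/(2√(2.2K_p)).
Setting ζ = 0.4449: √(2.2K_p) = 8.9/(2·0.4449) = 10, so K_p = 100/2.2 = 45.5.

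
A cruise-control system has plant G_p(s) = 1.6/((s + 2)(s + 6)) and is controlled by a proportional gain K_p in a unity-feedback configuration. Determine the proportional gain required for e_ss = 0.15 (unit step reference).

The loop is type 0, so e_ss(step) = 1/(1 + K_pos) with K_pos = K_p·G_p(0).
G_p(0) = 0.1333. Require 1/(1 + K_p·0.1333) = 0.15, so 1 + 0.1333·K_p = 6.667.
K_p = (6.667 − 1)/0.1333 = 42.5.

K_p = 42.5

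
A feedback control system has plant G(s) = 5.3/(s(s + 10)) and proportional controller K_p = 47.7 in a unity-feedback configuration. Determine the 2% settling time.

Closed-loop characteristic equation: s² + 10s + 252.8 = 0, so ω_n = 15.9 rad/s and ζ = 10/(2·15.9) = 0.3145.
2% settling time T_s ≈ 4/(ζω_n) = 4/5 = 0.8 s.

T_s ≈ 0.8 s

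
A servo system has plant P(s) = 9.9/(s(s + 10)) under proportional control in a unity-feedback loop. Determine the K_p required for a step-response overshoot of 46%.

From %OS = 100·exp(−πζ/√(1−ζ²)) = 46%, ζ = −ln(0.46)/√(π²+ln²(0.46)) = 0.24.
Characteristic equation s² + 10s + 9.9K_p = 0 gives ζ = 10/(2√(9.9K_p)).
Setting ζ = 0.24: √(9.9K_p) = 10/(2·0.24) = 20.84, so K_p = 434.2/9.9 = 43.9.

K_p = 43.9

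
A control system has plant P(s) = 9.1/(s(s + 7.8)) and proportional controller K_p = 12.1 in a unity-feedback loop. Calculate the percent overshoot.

28.4%

The closed-loop denominator s² + 7.8s + 110.1 gives ω_n = √110.1 = 10.49 and ζ = 7.8/(2ω_n) = 0.3717.
%OS = 100·exp(−πζ/√(1−ζ²)) = 100·exp(−π·0.3717/√0.8619) = 28.4%.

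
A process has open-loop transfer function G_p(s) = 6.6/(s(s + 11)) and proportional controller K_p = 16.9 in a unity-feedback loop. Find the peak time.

T_p = 0.348 s

From 1 + K_pG_p(s) = 0: s² + 11s + 111.5 = 0 ⇒ ω_n = 10.56, ζ = 0.5208.
Damped frequency ω_d = ω_n√(1−ζ²) = 9.016 rad/s, so peak time T_p = π/ω_d = 0.348 s.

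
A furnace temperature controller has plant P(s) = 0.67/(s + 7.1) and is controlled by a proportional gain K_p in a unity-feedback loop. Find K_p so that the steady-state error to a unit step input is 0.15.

K_p = 60

For a type-0 loop with proportional control, e_ss = 1/(1 + K_p·P(0)).
P(0) = 0.09437. Require 1/(1 + K_p·0.09437) = 0.15, so 1 + 0.09437·K_p = 6.667.
K_p = (6.667 − 1)/0.09437 = 60.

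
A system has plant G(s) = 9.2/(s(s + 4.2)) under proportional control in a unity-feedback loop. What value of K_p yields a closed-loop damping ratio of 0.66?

Closed-loop characteristic equation: s² + 4.2s + K_p·9.2 = 0.
So ω_n = √(9.2K_p) and 2ζω_n = 4.2, giving ζ = 4.2/(2√(9.2K_p)).
Setting ζ = 0.66: √(9.2K_p) = 4.2/(2·0.66) = 3.182, so K_p = 10.12/9.2 = 1.1.

K_p = 1.1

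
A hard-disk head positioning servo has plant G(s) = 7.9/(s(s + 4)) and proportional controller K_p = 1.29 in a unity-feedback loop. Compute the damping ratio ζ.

With unity feedback the closed-loop characteristic equation is s² + 4s + 1.29·7.9 = s² + 4s + 10.19 = 0.
So ω_n² = 10.19 ⇒ ω_n = 3.192 rad/s, and ζ = 4/(2ω_n) = 0.627.

ζ = 0.627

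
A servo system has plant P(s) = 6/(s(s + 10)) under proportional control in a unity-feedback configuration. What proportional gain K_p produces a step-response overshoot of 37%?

K_p = 45.8

From %OS = 100·exp(−πζ/√(1−ζ²)) = 37%, ζ = −ln(0.37)/√(π²+ln²(0.37)) = 0.3017.
Characteristic equation s² + 10s + 6K_p = 0 gives ζ = 10/(2√(6K_p)).
Setting ζ = 0.3017: √(6K_p) = 10/(2·0.3017) = 16.57, so K_p = 274.6/6 = 45.8.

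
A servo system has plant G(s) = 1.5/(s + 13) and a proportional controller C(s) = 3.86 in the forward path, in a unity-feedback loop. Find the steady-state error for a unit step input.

The loop is type 0. Static position error constant K_pos = C(0)·G(0) = 3.86·0.1154 = 0.4454.
Steady-state error to a unit step: e_ss = 1/(1+K_pos) = 1/1.445 = 0.692.

0.692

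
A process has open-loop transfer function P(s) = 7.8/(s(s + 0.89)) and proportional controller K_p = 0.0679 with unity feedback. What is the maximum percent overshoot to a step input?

8.82%

Closed-loop characteristic equation: s² + 0.89s + 0.5296 = 0, so ω_n = 0.7277 rad/s and ζ = 0.89/(2·0.7277) = 0.6115.
%OS = 100·exp(−πζ/√(1−ζ²)) = 100·exp(−π·0.6115/√0.6261) = 8.82%.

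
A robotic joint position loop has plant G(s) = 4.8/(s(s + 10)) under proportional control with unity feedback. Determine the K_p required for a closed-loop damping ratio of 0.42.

Closed-loop characteristic equation: s² + 10s + K_p·4.8 = 0.
So ω_n = √(4.8K_p) and 2ζω_n = 10, giving ζ = 10/(2√(4.8K_p)).
Setting ζ = 0.42: √(4.8K_p) = 10/(2·0.42) = 11.9, so K_p = 141.7/4.8 = 29.5.

K_p = 29.5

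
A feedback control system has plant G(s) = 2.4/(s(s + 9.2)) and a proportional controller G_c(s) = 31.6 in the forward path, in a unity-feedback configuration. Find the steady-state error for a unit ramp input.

0.121

The loop has one pole at the origin (type 1). Velocity error constant K_v = lim_{s→0} s·G_c(s)G(s) = 31.6·2.4/9.2 = 8.243.
Steady-state error to a unit ramp: e_ss = 1/K_v = 0.121.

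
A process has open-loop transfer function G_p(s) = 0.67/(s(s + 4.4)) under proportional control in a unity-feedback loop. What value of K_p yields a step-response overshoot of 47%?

From %OS = 100·exp(−πζ/√(1−ζ²)) = 47%, ζ = −ln(0.47)/√(π²+ln²(0.47)) = 0.2337.
Characteristic equation s² + 4.4s + 0.67K_p = 0 gives ζ = 4.4/(2√(0.67K_p)).
Setting ζ = 0.2337: √(0.67K_p) = 4.4/(2·0.2337) = 9.415, so K_p = 88.64/0.67 = 132.

K_p = 132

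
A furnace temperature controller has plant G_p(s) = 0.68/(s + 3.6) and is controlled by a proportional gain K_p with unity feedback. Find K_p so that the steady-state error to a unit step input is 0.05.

Steady-state error for a unit step on this type-0 loop is 1/(1 + K_p·G_p(0)).
G_p(0) = 0.1889. Require 1/(1 + K_p·0.1889) = 0.05, so 1 + 0.1889·K_p = 20.
K_p = (20 − 1)/0.1889 = 101.

K_p = 101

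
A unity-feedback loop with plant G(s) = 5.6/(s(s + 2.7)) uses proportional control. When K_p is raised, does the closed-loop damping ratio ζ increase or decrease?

ζ = 2.7/(2√(5.6K_p)); increasing K_p raises the denominator, so ζ falls.

decrease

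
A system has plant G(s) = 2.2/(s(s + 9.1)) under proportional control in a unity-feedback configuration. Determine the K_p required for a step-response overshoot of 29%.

K_p = 70

From %OS = 100·exp(−πζ/√(1−ζ²)) = 29%, ζ = −ln(0.29)/√(π²+ln²(0.29)) = 0.3666.
Characteristic equation s² + 9.1s + 2.2K_p = 0 gives ζ = 9.1/(2√(2.2K_p)).
Setting ζ = 0.3666: √(2.2K_p) = 9.1/(2·0.3666) = 12.41, so K_p = 154/2.2 = 70.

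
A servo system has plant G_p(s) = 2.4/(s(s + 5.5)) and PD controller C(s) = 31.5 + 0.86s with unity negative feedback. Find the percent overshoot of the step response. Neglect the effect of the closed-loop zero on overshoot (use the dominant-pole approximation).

21.9%

Forward path: (31.5 + 0.86s)·2.4/(s(s+5.5)). The closed-loop characteristic equation is s² + (5.5 + 2.4·0.86)s + 2.4·31.5 = 0.
That is s² + 7.564s + 75.6 = 0, so ω_n = 8.695 rad/s and ζ = 7.564/(2·8.695) = 0.435.
%OS = 100·exp(−πζ/√(1−ζ²)) = 21.9%.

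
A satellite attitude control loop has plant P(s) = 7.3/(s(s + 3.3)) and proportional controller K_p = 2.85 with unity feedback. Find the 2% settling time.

T_s ≈ 2.42 s

Closed-loop characteristic equation: s² + 3.3s + 20.8 = 0, so ω_n = 4.561 rad/s and ζ = 3.3/(2·4.561) = 0.3617.
2% settling time T_s ≈ 4/(ζω_n) = 4/1.65 = 2.42 s.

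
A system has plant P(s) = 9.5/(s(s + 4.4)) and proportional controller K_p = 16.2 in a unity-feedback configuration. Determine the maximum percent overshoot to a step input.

The closed-loop denominator s² + 4.4s + 153.9 gives ω_n = √153.9 = 12.41 and ζ = 4.4/(2ω_n) = 0.1773.
%OS = 100·exp(−πζ/√(1−ζ²)) = 100·exp(−π·0.1773/√0.9686) = 56.8%.

56.8%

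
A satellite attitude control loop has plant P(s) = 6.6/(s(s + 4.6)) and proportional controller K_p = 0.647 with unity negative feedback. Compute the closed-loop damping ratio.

The closed-loop denominator is s(s+4.6) + 0.647·6.6 = s² + 4.6s + 4.27.
So ω_n² = 4.27 ⇒ ω_n = 2.066 rad/s, and ζ = 4.6/(2ω_n) = 1.11.

ζ = 1.11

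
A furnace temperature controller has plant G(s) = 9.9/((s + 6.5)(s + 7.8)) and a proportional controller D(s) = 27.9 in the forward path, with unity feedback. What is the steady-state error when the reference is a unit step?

The loop is type 0. Static position error constant K_pos = D(0)·G(0) = 27.9·0.1953 = 5.448.
Steady-state error to a unit step: e_ss = 1/(1+K_pos) = 1/6.448 = 0.155.

0.155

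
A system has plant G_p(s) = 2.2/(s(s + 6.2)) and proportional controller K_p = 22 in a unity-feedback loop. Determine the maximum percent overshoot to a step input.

20.9%

Closed-loop characteristic equation: s² + 6.2s + 48.4 = 0, so ω_n = 6.957 rad/s and ζ = 6.2/(2·6.957) = 0.4456.
%OS = 100·exp(−πζ/√(1−ζ²)) = 100·exp(−π·0.4456/√0.8014) = 20.9%.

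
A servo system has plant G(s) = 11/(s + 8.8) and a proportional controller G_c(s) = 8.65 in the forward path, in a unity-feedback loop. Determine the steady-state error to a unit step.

0.0847

The loop is type 0. Static position error constant K_pos = G_c(0)·G(0) = 8.65·1.25 = 10.81.
Steady-state error to a unit step: e_ss = 1/(1+K_pos) = 1/11.81 = 0.0847.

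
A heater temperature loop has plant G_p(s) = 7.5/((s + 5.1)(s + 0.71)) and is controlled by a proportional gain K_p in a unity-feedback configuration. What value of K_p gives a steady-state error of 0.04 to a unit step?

K_p = 11.6

For a type-0 loop with proportional control, e_ss = 1/(1 + K_p·G_p(0)).
G_p(0) = 2.071. Require 1/(1 + K_p·2.071) = 0.04, so 1 + 2.071·K_p = 25.
K_p = (25 − 1)/2.071 = 11.6.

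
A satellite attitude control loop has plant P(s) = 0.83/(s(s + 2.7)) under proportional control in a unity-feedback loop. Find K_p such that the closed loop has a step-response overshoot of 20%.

K_p = 10.6

From %OS = 100·exp(−πζ/√(1−ζ²)) = 20%, ζ = −ln(0.2)/√(π²+ln²(0.2)) = 0.4559.
Characteristic equation s² + 2.7s + 0.83K_p = 0 gives ζ = 2.7/(2√(0.83K_p)).
Setting ζ = 0.4559: √(0.83K_p) = 2.7/(2·0.4559) = 2.961, so K_p = 8.767/0.83 = 10.6.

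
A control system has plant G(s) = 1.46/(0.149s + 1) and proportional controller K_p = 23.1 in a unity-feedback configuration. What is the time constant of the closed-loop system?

τ = 0.00429 s

Closed loop: T(s) = K_p·G/(1+K_p·G) = 33.73/(0.149s + 1 + 33.73), with pole at s = −(1 + 33.73)/0.149 = −233.1.
Closed-loop time constant τ = 1/233.1 = 0.00429 s.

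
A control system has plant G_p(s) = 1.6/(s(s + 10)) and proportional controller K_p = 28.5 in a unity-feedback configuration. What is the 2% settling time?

T_s ≈ 0.8 s

Closed-loop characteristic equation: s² + 10s + 45.6 = 0, so ω_n = 6.753 rad/s and ζ = 10/(2·6.753) = 0.7404.
2% settling time T_s ≈ 4/(ζω_n) = 4/5 = 0.8 s.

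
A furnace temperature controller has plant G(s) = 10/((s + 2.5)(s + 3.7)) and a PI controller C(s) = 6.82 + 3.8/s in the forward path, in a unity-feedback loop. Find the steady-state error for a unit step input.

0

The open loop C(s)G(s) has a pole at the origin (type 1), so the static position error constant is infinite and e_ss = 1/(1+∞) = 0.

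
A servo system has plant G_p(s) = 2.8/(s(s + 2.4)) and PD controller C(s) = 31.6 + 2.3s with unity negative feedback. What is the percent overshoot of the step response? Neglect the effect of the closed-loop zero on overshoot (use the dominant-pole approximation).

18.8%

Forward path: (31.6 + 2.3s)·2.8/(s(s+2.4)). The closed-loop characteristic equation is s² + (2.4 + 2.8·2.3)s + 2.8·31.6 = 0.
That is s² + 8.84s + 88.48 = 0, so ω_n = 9.406 rad/s and ζ = 8.84/(2·9.406) = 0.4699.
%OS = 100·exp(−πζ/√(1−ζ²)) = 18.8%.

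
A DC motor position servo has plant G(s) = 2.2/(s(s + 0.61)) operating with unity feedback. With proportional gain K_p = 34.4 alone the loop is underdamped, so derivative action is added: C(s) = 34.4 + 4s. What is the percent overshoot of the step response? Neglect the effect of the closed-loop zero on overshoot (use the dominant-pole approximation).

Forward path: (34.4 + 4s)·2.2/(s(s+0.61)). The closed-loop characteristic equation is s² + (0.61 + 2.2·4)s + 2.2·34.4 = 0.
That is s² + 9.41s + 75.68 = 0, so ω_n = 8.699 rad/s and ζ = 9.41/(2·8.699) = 0.5408.
%OS = 100·exp(−πζ/√(1−ζ²)) = 13.3%.

13.3%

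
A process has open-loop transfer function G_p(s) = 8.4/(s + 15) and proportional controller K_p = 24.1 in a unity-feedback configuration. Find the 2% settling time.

Closed-loop transfer function: T(s) = K_p·G_p(s)/(1 + K_p·G_p(s)) = 202.4/(s + 15 + 202.4) = 202.4/(s + 217.4).
Time constant τ = 1/217.4 = 0.004599 s, so the 2% settling time is about 4τ = 0.0184 s.

T_s ≈ 0.0184 s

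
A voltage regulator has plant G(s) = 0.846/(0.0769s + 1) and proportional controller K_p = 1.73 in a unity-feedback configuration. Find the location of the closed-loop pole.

Closed loop: T(s) = K_p·G/(1+K_p·G) = 1.464/(0.0769s + 1 + 1.464), with pole at s = −(1 + 1.464)/0.0769 = −32.04.

s = -32.04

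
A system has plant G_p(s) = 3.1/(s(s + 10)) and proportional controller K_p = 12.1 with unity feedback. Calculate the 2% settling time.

The closed-loop denominator s² + 10s + 37.51 gives ω_n = √37.51 = 6.125 and ζ = 10/(2ω_n) = 0.8164.
2% settling time T_s ≈ 4/(ζω_n) = 4/5 = 0.8 s.

T_s ≈ 0.8 s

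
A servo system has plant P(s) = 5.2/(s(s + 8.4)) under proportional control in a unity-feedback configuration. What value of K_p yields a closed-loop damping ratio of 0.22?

Closed-loop characteristic equation: s² + 8.4s + K_p·5.2 = 0.
So ω_n = √(5.2K_p) and 2ζω_n = 8.4, giving ζ = 8.4/(2√(5.2K_p)).
Setting ζ = 0.22: √(5.2K_p) = 8.4/(2·0.22) = 19.09, so K_p = 364.5/5.2 = 70.1.

K_p = 70.1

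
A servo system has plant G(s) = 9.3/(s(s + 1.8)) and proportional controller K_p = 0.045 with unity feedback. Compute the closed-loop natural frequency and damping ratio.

ω_n = 0.647 rad/s, ζ = 1.39

1 + K_p·G(s) = 0 gives s² + 1.8s + 0.4185 = 0.
So ω_n² = 0.4185 ⇒ ω_n = 0.6469 rad/s, and ζ = 1.8/(2ω_n) = 1.39.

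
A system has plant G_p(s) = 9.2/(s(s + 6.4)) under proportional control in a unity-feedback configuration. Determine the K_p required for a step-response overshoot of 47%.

K_p = 20.4

From %OS = 100·exp(−πζ/√(1−ζ²)) = 47%, ζ = −ln(0.47)/√(π²+ln²(0.47)) = 0.2337.
Characteristic equation s² + 6.4s + 9.2K_p = 0 gives ζ = 6.4/(2√(9.2K_p)).
Setting ζ = 0.2337: √(9.2K_p) = 6.4/(2·0.2337) = 13.69, so K_p = 187.5/9.2 = 20.4.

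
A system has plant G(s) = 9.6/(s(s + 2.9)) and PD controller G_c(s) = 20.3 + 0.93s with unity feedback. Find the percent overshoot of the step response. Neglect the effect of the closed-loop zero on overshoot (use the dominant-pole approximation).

Forward path: (20.3 + 0.93s)·9.6/(s(s+2.9)). The closed-loop characteristic equation is s² + (2.9 + 9.6·0.93)s + 9.6·20.3 = 0.
That is s² + 11.83s + 194.9 = 0, so ω_n = 13.96 rad/s and ζ = 11.83/(2·13.96) = 0.4236.
%OS = 100·exp(−πζ/√(1−ζ²)) = 23%.

23%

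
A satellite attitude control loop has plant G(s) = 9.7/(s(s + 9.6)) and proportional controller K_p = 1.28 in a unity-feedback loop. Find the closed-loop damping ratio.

1 + K_p·G(s) = 0 gives s² + 9.6s + 12.42 = 0.
So ω_n² = 12.42 ⇒ ω_n = 3.524 rad/s, and ζ = 9.6/(2ω_n) = 1.36.

ζ = 1.36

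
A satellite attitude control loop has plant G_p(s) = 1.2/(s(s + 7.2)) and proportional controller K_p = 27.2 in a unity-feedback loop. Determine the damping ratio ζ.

ζ = 0.63

With unity feedback the closed-loop characteristic equation is s² + 7.2s + 27.2·1.2 = s² + 7.2s + 32.64 = 0.
So ω_n² = 32.64 ⇒ ω_n = 5.713 rad/s, and ζ = 7.2/(2ω_n) = 0.63.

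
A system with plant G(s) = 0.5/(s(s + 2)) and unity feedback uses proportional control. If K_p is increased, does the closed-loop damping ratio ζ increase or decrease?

ζ = 2/(2√(0.5K_p)); increasing K_p raises the denominator, so ζ falls.

decrease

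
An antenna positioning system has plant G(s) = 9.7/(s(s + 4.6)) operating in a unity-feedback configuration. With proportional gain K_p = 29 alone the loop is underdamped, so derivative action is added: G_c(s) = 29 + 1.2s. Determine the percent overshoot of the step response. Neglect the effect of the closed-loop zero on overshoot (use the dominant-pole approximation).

Forward path: (29 + 1.2s)·9.7/(s(s+4.6)). The closed-loop characteristic equation is s² + (4.6 + 9.7·1.2)s + 9.7·29 = 0.
That is s² + 16.24s + 281.3 = 0, so ω_n = 16.77 rad/s and ζ = 16.24/(2·16.77) = 0.4841.
%OS = 100·exp(−πζ/√(1−ζ²)) = 17.6%.

17.6%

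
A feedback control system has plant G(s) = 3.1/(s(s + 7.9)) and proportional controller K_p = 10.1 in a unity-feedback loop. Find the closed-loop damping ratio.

ζ = 0.706

With unity feedback the closed-loop characteristic equation is s² + 7.9s + 10.1·3.1 = s² + 7.9s + 31.31 = 0.
Matching s² + 2ζω_n s + ω_n²: ω_n = √31.31 = 5.596 rad/s and 2ζω_n = 7.9, so ζ = 7.9/(2·5.596) = 0.706.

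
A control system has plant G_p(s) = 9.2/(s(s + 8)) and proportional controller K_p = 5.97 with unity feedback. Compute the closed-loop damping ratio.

ζ = 0.54

The closed-loop denominator is s(s+8) + 5.97·9.2 = s² + 8s + 54.92.
So ω_n² = 54.92 ⇒ ω_n = 7.411 rad/s, and ζ = 8/(2ω_n) = 0.54.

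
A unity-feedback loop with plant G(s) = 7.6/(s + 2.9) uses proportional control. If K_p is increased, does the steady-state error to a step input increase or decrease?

The position error constant K_pos = K_p·G(0) grows with K_p, and e_ss = 1/(1+K_pos) falls.

decrease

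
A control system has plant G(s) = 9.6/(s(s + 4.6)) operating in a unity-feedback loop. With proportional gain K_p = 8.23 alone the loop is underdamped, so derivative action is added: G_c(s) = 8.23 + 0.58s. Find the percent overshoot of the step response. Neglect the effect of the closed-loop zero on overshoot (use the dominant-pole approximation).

Forward path: (8.23 + 0.58s)·9.6/(s(s+4.6)). The closed-loop characteristic equation is s² + (4.6 + 9.6·0.58)s + 9.6·8.23 = 0.
That is s² + 10.17s + 79.01 = 0, so ω_n = 8.889 rad/s and ζ = 10.17/(2·8.889) = 0.572.
%OS = 100·exp(−πζ/√(1−ζ²)) = 11.2%.

11.2%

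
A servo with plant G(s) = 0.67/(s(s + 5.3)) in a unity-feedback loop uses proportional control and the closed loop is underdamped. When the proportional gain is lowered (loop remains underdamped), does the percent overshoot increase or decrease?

ζ = 5.3/(2√(0.67K_p)) rises as K_p falls; higher damping means less overshoot.

decrease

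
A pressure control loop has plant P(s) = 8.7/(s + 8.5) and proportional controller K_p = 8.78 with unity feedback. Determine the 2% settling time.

T_s ≈ 0.0471 s

Closed-loop transfer function: T(s) = K_p·P(s)/(1 + K_p·P(s)) = 76.39/(s + 8.5 + 76.39) = 76.39/(s + 84.89).
Time constant τ = 1/84.89 = 0.01178 s, so the 2% settling time is about 4τ = 0.0471 s.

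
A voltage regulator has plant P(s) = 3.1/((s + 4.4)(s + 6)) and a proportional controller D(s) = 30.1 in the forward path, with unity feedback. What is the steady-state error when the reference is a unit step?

The loop is type 0. Static position error constant K_pos = D(0)·P(0) = 30.1·0.1174 = 3.534.
Steady-state error to a unit step: e_ss = 1/(1+K_pos) = 1/4.534 = 0.221.

0.221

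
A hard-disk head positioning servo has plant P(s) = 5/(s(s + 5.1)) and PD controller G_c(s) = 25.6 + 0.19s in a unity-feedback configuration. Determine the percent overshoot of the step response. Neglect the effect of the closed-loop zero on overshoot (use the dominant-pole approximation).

41.8%

Forward path: (25.6 + 0.19s)·5/(s(s+5.1)). The closed-loop characteristic equation is s² + (5.1 + 5·0.19)s + 5·25.6 = 0.
That is s² + 6.05s + 128 = 0, so ω_n = 11.31 rad/s and ζ = 6.05/(2·11.31) = 0.2674.
%OS = 100·exp(−πζ/√(1−ζ²)) = 41.8%.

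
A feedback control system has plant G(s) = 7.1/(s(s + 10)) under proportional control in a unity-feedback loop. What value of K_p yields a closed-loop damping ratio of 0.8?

Closed-loop characteristic equation: s² + 10s + K_p·7.1 = 0.
So ω_n = √(7.1K_p) and 2ζω_n = 10, giving ζ = 10/(2√(7.1K_p)).
Setting ζ = 0.8: √(7.1K_p) = 10/(2·0.8) = 6.25, so K_p = 39.06/7.1 = 5.5.

K_p = 5.5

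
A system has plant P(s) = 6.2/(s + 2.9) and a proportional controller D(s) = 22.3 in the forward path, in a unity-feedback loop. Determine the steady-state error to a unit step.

The loop is type 0. Static position error constant K_pos = D(0)·P(0) = 22.3·2.138 = 47.68.
Steady-state error to a unit step: e_ss = 1/(1+K_pos) = 1/48.68 = 0.0205.

0.0205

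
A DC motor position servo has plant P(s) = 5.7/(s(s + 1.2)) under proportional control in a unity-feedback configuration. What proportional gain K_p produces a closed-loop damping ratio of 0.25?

K_p = 1.01

Closed-loop characteristic equation: s² + 1.2s + K_p·5.7 = 0.
So ω_n = √(5.7K_p) and 2ζω_n = 1.2, giving ζ = 1.2/(2√(5.7K_p)).
Setting ζ = 0.25: √(5.7K_p) = 1.2/(2·0.25) = 2.4, so K_p = 5.76/5.7 = 1.01.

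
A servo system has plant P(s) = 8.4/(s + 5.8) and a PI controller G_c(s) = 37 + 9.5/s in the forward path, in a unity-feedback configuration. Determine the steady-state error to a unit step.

0

The open loop G_c(s)P(s) has a pole at the origin (type 1), so the static position error constant is infinite and e_ss = 1/(1+∞) = 0.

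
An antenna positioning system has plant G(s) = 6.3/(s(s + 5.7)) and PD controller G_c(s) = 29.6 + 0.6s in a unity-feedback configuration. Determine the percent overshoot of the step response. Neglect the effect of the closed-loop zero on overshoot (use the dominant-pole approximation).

Forward path: (29.6 + 0.6s)·6.3/(s(s+5.7)). The closed-loop characteristic equation is s² + (5.7 + 6.3·0.6)s + 6.3·29.6 = 0.
That is s² + 9.48s + 186.5 = 0, so ω_n = 13.66 rad/s and ζ = 9.48/(2·13.66) = 0.3471.
%OS = 100·exp(−πζ/√(1−ζ²)) = 31.3%.

31.3%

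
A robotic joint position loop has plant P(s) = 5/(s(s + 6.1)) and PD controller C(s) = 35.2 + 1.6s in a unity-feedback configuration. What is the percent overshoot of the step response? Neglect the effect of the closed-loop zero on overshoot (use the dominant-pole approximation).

Forward path: (35.2 + 1.6s)·5/(s(s+6.1)). The closed-loop characteristic equation is s² + (6.1 + 5·1.6)s + 5·35.2 = 0.
That is s² + 14.1s + 176 = 0, so ω_n = 13.27 rad/s and ζ = 14.1/(2·13.27) = 0.5314.
%OS = 100·exp(−πζ/√(1−ζ²)) = 13.9%.

13.9%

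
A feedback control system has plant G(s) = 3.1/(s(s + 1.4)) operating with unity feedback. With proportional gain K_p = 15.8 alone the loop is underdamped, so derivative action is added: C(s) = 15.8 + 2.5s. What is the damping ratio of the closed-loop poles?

Forward path: (15.8 + 2.5s)·3.1/(s(s+1.4)). The closed-loop characteristic equation is s² + (1.4 + 3.1·2.5)s + 3.1·15.8 = 0.
That is s² + 9.15s + 48.98 = 0, so ω_n = 6.999 rad/s and ζ = 9.15/(2·6.999) = 0.6537.

ζ = 0.654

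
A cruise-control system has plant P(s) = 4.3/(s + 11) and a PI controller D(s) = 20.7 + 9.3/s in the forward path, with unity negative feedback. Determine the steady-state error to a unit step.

0

The open loop D(s)P(s) has a pole at the origin (type 1), so the static position error constant is infinite and e_ss = 1/(1+∞) = 0.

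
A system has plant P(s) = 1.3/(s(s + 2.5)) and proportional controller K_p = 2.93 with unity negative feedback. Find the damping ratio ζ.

With unity feedback the closed-loop characteristic equation is s² + 2.5s + 2.93·1.3 = s² + 2.5s + 3.809 = 0.
Matching s² + 2ζω_n s + ω_n²: ω_n = √3.809 = 1.952 rad/s and 2ζω_n = 2.5, so ζ = 2.5/(2·1.952) = 0.64.

ζ = 0.64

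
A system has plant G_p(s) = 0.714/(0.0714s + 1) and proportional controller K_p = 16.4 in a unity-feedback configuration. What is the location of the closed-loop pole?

Closed loop: T(s) = K_p·G_p/(1+K_p·G_p) = 11.71/(0.0714s + 1 + 11.71), with pole at s = −(1 + 11.71)/0.0714 = −178.

s = -178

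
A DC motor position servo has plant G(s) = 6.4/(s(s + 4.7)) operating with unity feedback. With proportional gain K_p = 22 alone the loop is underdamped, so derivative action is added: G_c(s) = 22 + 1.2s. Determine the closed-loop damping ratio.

Forward path: (22 + 1.2s)·6.4/(s(s+4.7)). The closed-loop characteristic equation is s² + (4.7 + 6.4·1.2)s + 6.4·22 = 0.
That is s² + 12.38s + 140.8 = 0, so ω_n = 11.87 rad/s and ζ = 12.38/(2·11.87) = 0.5217.

ζ = 0.522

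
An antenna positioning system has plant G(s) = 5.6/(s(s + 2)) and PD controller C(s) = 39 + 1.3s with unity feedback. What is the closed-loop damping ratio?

ζ = 0.314

Forward path: (39 + 1.3s)·5.6/(s(s+2)). The closed-loop characteristic equation is s² + (2 + 5.6·1.3)s + 5.6·39 = 0.
That is s² + 9.28s + 218.4 = 0, so ω_n = 14.78 rad/s and ζ = 9.28/(2·14.78) = 0.314.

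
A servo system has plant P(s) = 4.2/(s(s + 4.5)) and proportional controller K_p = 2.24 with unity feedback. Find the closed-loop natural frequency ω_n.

ω_n = 3.07 rad/s

With unity feedback the closed-loop characteristic equation is s² + 4.5s + 2.24·4.2 = s² + 4.5s + 9.408 = 0.
So ω_n² = 9.408 ⇒ ω_n = 3.067 rad/s, and ζ = 4.5/(2ω_n) = 0.734.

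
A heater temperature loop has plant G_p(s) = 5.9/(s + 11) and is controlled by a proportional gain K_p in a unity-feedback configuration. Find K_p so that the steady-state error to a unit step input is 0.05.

Steady-state error for a unit step on this type-0 loop is 1/(1 + K_p·G_p(0)).
G_p(0) = 0.5364. Require 1/(1 + K_p·0.5364) = 0.05, so 1 + 0.5364·K_p = 20.
K_p = (20 − 1)/0.5364 = 35.4.

K_p = 35.4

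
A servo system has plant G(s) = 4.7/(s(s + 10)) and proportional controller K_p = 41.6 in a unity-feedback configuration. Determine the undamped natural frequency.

1 + K_p·G(s) = 0 gives s² + 10s + 195.5 = 0.
Matching s² + 2ζω_n s + ω_n²: ω_n = √195.5 = 13.98 rad/s and 2ζω_n = 10, so ζ = 10/(2·13.98) = 0.358.

ω_n = 14 rad/s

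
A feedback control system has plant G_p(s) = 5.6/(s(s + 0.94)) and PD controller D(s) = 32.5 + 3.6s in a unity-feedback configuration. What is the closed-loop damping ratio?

Forward path: (32.5 + 3.6s)·5.6/(s(s+0.94)). The closed-loop characteristic equation is s² + (0.94 + 5.6·3.6)s + 5.6·32.5 = 0.
That is s² + 21.1s + 182 = 0, so ω_n = 13.49 rad/s and ζ = 21.1/(2·13.49) = 0.782.

ζ = 0.782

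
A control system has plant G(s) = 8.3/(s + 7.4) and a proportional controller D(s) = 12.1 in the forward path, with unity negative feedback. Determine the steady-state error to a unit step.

0.0686

The loop is type 0. Static position error constant K_pos = D(0)·G(0) = 12.1·1.122 = 13.57.
Steady-state error to a unit step: e_ss = 1/(1+K_pos) = 1/14.57 = 0.0686.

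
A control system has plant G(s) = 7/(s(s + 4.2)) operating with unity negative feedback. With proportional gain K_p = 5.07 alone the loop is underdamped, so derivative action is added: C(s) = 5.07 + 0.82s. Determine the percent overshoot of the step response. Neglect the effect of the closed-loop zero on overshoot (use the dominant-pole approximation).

Forward path: (5.07 + 0.82s)·7/(s(s+4.2)). The closed-loop characteristic equation is s² + (4.2 + 7·0.82)s + 7·5.07 = 0.
That is s² + 9.94s + 35.49 = 0, so ω_n = 5.957 rad/s and ζ = 9.94/(2·5.957) = 0.8343.
%OS = 100·exp(−πζ/√(1−ζ²)) = 0.862%.

0.862%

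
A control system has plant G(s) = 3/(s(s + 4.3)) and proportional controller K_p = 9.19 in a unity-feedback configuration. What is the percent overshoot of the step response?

The closed-loop denominator s² + 4.3s + 27.57 gives ω_n = √27.57 = 5.251 and ζ = 4.3/(2ω_n) = 0.4095.
%OS = 100·exp(−πζ/√(1−ζ²)) = 100·exp(−π·0.4095/√0.8323) = 24.4%.

24.4%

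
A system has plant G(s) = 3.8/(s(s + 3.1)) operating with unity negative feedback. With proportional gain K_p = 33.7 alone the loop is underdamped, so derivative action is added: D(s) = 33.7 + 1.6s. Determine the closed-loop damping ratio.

ζ = 0.406

Forward path: (33.7 + 1.6s)·3.8/(s(s+3.1)). The closed-loop characteristic equation is s² + (3.1 + 3.8·1.6)s + 3.8·33.7 = 0.
That is s² + 9.18s + 128.1 = 0, so ω_n = 11.32 rad/s and ζ = 9.18/(2·11.32) = 0.4056.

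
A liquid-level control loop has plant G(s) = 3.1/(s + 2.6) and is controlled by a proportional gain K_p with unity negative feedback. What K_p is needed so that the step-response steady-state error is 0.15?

K_p = 4.75

The loop is type 0, so e_ss(step) = 1/(1 + K_pos) with K_pos = K_p·G(0).
G(0) = 1.192. Require 1/(1 + K_p·1.192) = 0.15, so 1 + 1.192·K_p = 6.667.
K_p = (6.667 − 1)/1.192 = 4.75.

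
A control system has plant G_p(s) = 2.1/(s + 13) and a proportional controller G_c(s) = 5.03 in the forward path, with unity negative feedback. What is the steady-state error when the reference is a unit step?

0.552

The loop is type 0. Static position error constant K_pos = G_c(0)·G_p(0) = 5.03·0.1615 = 0.8125.
Steady-state error to a unit step: e_ss = 1/(1+K_pos) = 1/1.813 = 0.552.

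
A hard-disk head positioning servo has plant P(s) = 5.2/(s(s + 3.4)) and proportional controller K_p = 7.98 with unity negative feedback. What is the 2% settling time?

T_s ≈ 2.35 s

The closed-loop denominator s² + 3.4s + 41.5 gives ω_n = √41.5 = 6.442 and ζ = 3.4/(2ω_n) = 0.2639.
2% settling time T_s ≈ 4/(ζω_n) = 4/1.7 = 2.35 s.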